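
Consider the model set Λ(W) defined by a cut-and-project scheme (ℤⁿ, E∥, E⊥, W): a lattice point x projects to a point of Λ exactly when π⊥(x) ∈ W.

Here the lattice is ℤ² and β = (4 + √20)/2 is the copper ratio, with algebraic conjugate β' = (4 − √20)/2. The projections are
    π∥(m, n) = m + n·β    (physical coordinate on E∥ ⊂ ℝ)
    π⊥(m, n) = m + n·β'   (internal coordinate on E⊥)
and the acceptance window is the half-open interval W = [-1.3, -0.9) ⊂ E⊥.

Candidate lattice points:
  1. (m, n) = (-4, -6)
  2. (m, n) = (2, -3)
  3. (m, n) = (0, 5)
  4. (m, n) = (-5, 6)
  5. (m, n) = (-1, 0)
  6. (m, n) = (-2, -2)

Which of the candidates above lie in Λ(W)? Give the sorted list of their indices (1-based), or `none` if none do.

β' = (4−√20)/2 ≈ -0.23607.
[1] lift (-4,-6): star map gives -2.58359; window check -1.3 ≤ -2.58359 < -0.9 is false → out
[2] lift (2,-3): star map gives 2.70820; window check -1.3 ≤ 2.70820 < -0.9 is false → out
[3] lift (0,5): star map gives -1.18034; window check -1.3 ≤ -1.18034 < -0.9 is true → IN Λ
[4] lift (-5,6): star map gives -6.41641; window check -1.3 ≤ -6.41641 < -0.9 is false → out
[5] lift (-1,0): star map gives -1.00000; window check -1.3 ≤ -1.00000 < -0.9 is true → IN Λ
[6] lift (-2,-2): star map gives -1.52786; window check -1.3 ≤ -1.52786 < -0.9 is false → out

3, 5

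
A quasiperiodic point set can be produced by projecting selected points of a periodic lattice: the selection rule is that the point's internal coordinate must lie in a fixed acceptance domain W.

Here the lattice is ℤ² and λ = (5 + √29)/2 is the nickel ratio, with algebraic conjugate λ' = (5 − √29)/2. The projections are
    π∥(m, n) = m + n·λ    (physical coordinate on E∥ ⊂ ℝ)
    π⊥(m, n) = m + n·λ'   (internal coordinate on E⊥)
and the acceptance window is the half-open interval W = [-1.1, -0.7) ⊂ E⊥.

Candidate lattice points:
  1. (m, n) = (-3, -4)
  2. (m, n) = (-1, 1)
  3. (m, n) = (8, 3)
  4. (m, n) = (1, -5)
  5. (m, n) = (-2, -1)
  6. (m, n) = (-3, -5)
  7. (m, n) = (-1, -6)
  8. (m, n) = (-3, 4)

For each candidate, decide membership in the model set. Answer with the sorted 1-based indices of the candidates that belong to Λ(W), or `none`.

none

Compute λ' = (5−√29)/2 = -0.19258, so π⊥(m,n) = m -0.19258·n.
[1] lift (-3,-4): star map gives -2.22967; window check -1.1 ≤ -2.22967 < -0.7 is false → out
[2] lift (-1,1): star map gives -1.19258; window check -1.1 ≤ -1.19258 < -0.7 is false → out
[3] lift (8,3): star map gives 7.42225; window check -1.1 ≤ 7.42225 < -0.7 is false → out
[4] lift (1,-5): star map gives 1.96291; window check -1.1 ≤ 1.96291 < -0.7 is false → out
[5] lift (-2,-1): star map gives -1.80742; window check -1.1 ≤ -1.80742 < -0.7 is false → out
[6] lift (-3,-5): star map gives -2.03709; window check -1.1 ≤ -2.03709 < -0.7 is false → out
[7] lift (-1,-6): star map gives 0.15549; window check -1.1 ≤ 0.15549 < -0.7 is false → out
[8] lift (-3,4): star map gives -3.77033; window check -1.1 ≤ -3.77033 < -0.7 is false → out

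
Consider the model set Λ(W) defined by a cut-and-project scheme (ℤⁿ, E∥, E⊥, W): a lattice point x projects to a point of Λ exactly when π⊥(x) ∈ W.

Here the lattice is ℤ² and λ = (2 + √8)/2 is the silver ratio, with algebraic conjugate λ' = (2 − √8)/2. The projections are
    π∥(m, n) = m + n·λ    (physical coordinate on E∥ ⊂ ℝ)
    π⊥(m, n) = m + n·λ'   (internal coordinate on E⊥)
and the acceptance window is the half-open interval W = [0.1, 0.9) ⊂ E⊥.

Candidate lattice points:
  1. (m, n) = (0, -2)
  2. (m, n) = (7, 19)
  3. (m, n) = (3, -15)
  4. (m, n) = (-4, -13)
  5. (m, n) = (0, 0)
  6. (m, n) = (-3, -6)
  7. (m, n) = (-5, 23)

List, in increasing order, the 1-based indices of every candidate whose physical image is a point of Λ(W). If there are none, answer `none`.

1

Numerically λ ≈ 2.4142 and λ' = −1/λ ≈ -0.4142.
candidate 1: (m,n)=(0,-2) → π∥ = 0-2·λ ≈ -4.8284, π⊥ = 0-2·λ' ≈ 0.8284 ∈ [0.1, 0.9) ⇒ IN Λ
candidate 2: (m,n)=(7,19) → π∥ = 7+19·λ ≈ 52.8701, π⊥ = 7+19·λ' ≈ -0.8701 ∉ [0.1, 0.9) ⇒ out
candidate 3: (m,n)=(3,-15) → π∥ = 3-15·λ ≈ -33.2132, π⊥ = 3-15·λ' ≈ 9.2132 ∉ [0.1, 0.9) ⇒ out
candidate 4: (m,n)=(-4,-13) → π∥ = -4-13·λ ≈ -35.3848, π⊥ = -4-13·λ' ≈ 1.3848 ∉ [0.1, 0.9) ⇒ out
candidate 5: (m,n)=(0,0) → π∥ = 0+0·λ ≈ 0.0000, π⊥ = 0+0·λ' ≈ 0.0000 ∉ [0.1, 0.9) ⇒ out
candidate 6: (m,n)=(-3,-6) → π∥ = -3-6·λ ≈ -17.4853, π⊥ = -3-6·λ' ≈ -0.5147 ∉ [0.1, 0.9) ⇒ out
candidate 7: (m,n)=(-5,23) → π∥ = -5+23·λ ≈ 50.5269, π⊥ = -5+23·λ' ≈ -14.5269 ∉ [0.1, 0.9) ⇒ out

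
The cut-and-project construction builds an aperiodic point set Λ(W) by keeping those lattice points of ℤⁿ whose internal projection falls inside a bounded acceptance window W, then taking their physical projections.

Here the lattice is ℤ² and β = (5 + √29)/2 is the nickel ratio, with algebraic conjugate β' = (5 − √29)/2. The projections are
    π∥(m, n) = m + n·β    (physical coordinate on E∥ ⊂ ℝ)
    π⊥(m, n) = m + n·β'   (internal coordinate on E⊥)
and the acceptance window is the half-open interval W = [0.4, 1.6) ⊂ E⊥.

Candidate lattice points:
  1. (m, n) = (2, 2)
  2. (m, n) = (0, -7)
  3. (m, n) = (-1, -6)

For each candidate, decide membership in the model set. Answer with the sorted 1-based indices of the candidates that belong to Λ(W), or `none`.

2

Compute β' = (5−√29)/2 = -0.192582, so π⊥(m,n) = m -0.192582·n.
candidate 1: (m,n)=(2,2) → π∥ = 2+2·β ≈ 12.385165, π⊥ = 2+2·β' ≈ 1.614835 ∉ [0.4, 1.6) ⇒ out
candidate 2: (m,n)=(0,-7) → π∥ = 0-7·β ≈ -36.348077, π⊥ = 0-7·β' ≈ 1.348077 ∈ [0.4, 1.6) ⇒ IN Λ
candidate 3: (m,n)=(-1,-6) → π∥ = -1-6·β ≈ -32.155494, π⊥ = -1-6·β' ≈ 0.155494 ∉ [0.4, 1.6) ⇒ out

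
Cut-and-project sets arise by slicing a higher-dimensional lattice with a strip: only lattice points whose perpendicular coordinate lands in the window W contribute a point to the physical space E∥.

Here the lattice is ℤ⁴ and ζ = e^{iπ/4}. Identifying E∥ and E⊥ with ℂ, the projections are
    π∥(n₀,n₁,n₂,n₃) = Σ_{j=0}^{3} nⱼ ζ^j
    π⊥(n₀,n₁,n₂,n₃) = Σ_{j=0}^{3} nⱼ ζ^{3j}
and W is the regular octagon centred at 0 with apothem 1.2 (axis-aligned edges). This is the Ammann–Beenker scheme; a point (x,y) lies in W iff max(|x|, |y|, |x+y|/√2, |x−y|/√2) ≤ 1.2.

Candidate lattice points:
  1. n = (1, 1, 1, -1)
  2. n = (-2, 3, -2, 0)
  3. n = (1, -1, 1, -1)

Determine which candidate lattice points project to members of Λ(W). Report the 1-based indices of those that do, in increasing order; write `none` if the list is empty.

1

With ζ = e^{iπ/4} the internal vectors are ζ^0,ζ^3,ζ^6,ζ^9.
candidate 1: n = (1, 1, 1, -1) → π⊥ ≈ (-0.41421, -1.00000); max(|x|,|y|,|x±y|/√2) = 1.00000 ≤ 1.2 ⇒ ∈ W
candidate 2: n = (-2, 3, -2, 0) → π⊥ ≈ (-4.12132, +4.12132); max(|x|,|y|,|x±y|/√2) = 5.82843 > 1.2 ⇒ ∉ W
candidate 3: n = (1, -1, 1, -1) → π⊥ ≈ (+1.00000, -2.41421); max(|x|,|y|,|x±y|/√2) = 2.41421 > 1.2 ⇒ ∉ W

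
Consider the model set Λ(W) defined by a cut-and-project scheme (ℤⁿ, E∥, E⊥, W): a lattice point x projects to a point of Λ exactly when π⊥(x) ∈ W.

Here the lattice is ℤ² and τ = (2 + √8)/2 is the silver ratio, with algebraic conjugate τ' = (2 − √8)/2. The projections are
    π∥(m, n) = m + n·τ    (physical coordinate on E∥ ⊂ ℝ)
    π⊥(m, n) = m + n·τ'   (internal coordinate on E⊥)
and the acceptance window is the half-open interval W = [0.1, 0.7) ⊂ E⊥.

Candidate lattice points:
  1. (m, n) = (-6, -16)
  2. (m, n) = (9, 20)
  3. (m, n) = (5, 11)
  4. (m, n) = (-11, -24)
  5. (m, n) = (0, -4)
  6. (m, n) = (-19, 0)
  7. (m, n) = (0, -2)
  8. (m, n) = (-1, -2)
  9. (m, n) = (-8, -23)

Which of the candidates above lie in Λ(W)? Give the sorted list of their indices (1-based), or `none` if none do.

1, 3

Compute τ' = (2−√8)/2 = -0.4142, so π⊥(m,n) = m -0.4142·n.
candidate 1: (m,n)=(-6,-16) → π∥ = -6-16·τ ≈ -44.6274, π⊥ = -6-16·τ' ≈ 0.6274 ∈ [0.1, 0.7) ⇒ IN Λ
candidate 2: (m,n)=(9,20) → π∥ = 9+20·τ ≈ 57.2843, π⊥ = 9+20·τ' ≈ 0.7157 ∉ [0.1, 0.7) ⇒ out
candidate 3: (m,n)=(5,11) → π∥ = 5+11·τ ≈ 31.5563, π⊥ = 5+11·τ' ≈ 0.4437 ∈ [0.1, 0.7) ⇒ IN Λ
candidate 4: (m,n)=(-11,-24) → π∥ = -11-24·τ ≈ -68.9411, π⊥ = -11-24·τ' ≈ -1.0589 ∉ [0.1, 0.7) ⇒ out
candidate 5: (m,n)=(0,-4) → π∥ = 0-4·τ ≈ -9.6569, π⊥ = 0-4·τ' ≈ 1.6569 ∉ [0.1, 0.7) ⇒ out
candidate 6: (m,n)=(-19,0) → π∥ = -19+0·τ ≈ -19.0000, π⊥ = -19+0·τ' ≈ -19.0000 ∉ [0.1, 0.7) ⇒ out
candidate 7: (m,n)=(0,-2) → π∥ = 0-2·τ ≈ -4.8284, π⊥ = 0-2·τ' ≈ 0.8284 ∉ [0.1, 0.7) ⇒ out
candidate 8: (m,n)=(-1,-2) → π∥ = -1-2·τ ≈ -5.8284, π⊥ = -1-2·τ' ≈ -0.1716 ∉ [0.1, 0.7) ⇒ out
candidate 9: (m,n)=(-8,-23) → π∥ = -8-23·τ ≈ -63.5269, π⊥ = -8-23·τ' ≈ 1.5269 ∉ [0.1, 0.7) ⇒ out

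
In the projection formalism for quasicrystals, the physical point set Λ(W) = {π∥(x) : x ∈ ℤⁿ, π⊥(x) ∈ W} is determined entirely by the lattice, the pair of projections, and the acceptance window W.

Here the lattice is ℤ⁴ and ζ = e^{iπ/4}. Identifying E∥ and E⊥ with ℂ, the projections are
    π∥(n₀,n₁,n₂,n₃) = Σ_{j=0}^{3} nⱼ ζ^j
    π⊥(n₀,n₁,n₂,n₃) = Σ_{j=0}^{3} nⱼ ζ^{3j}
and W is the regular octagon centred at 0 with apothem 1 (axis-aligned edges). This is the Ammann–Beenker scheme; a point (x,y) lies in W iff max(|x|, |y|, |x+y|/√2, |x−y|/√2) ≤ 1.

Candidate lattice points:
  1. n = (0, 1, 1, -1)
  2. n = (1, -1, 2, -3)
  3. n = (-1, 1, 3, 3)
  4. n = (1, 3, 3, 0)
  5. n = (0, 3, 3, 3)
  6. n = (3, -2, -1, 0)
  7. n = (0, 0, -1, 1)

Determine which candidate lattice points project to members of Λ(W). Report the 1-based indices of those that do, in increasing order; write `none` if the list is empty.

3

Internal map: ζ^{3j} for j=0..3 gives (1,0), (−√2/2,√2/2), (0,−1), (√2/2,√2/2).
candidate 1: n = (0, 1, 1, -1) → π⊥ ≈ (-1.414214, -1.000000); max(|x|,|y|,|x±y|/√2) = 1.707107 > 1 ⇒ ∉ W
candidate 2: n = (1, -1, 2, -3) → π⊥ ≈ (-0.414214, -4.828427); max(|x|,|y|,|x±y|/√2) = 4.828427 > 1 ⇒ ∉ W
candidate 3: n = (-1, 1, 3, 3) → π⊥ ≈ (+0.414214, -0.171573); max(|x|,|y|,|x±y|/√2) = 0.414214 ≤ 1 ⇒ ∈ W
candidate 4: n = (1, 3, 3, 0) → π⊥ ≈ (-1.121320, -0.878680); max(|x|,|y|,|x±y|/√2) = 1.414214 > 1 ⇒ ∉ W
candidate 5: n = (0, 3, 3, 3) → π⊥ ≈ (+0.000000, +1.242641); max(|x|,|y|,|x±y|/√2) = 1.242641 > 1 ⇒ ∉ W
candidate 6: n = (3, -2, -1, 0) → π⊥ ≈ (+4.414214, -0.414214); max(|x|,|y|,|x±y|/√2) = 4.414214 > 1 ⇒ ∉ W
candidate 7: n = (0, 0, -1, 1) → π⊥ ≈ (+0.707107, +1.707107); max(|x|,|y|,|x±y|/√2) = 1.707107 > 1 ⇒ ∉ W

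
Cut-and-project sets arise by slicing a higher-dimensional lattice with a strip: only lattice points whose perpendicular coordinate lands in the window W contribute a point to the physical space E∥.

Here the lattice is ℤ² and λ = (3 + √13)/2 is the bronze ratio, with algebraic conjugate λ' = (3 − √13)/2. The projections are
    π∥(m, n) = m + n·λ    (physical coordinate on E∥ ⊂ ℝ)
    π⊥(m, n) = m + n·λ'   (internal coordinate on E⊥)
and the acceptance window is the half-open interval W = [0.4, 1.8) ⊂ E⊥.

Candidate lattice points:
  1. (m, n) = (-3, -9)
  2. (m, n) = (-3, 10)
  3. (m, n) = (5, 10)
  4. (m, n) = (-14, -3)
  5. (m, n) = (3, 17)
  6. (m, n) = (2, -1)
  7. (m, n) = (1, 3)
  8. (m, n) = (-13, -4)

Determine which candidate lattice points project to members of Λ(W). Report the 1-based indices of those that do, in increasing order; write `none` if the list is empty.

none

λ' = (3−√13)/2 ≈ -0.3028.
candidate 1: (m,n)=(-3,-9) → π∥ = -3-9·λ ≈ -32.7250, π⊥ = -3-9·λ' ≈ -0.2750 ∉ [0.4, 1.8) ⇒ out
candidate 2: (m,n)=(-3,10) → π∥ = -3+10·λ ≈ 30.0278, π⊥ = -3+10·λ' ≈ -6.0278 ∉ [0.4, 1.8) ⇒ out
candidate 3: (m,n)=(5,10) → π∥ = 5+10·λ ≈ 38.0278, π⊥ = 5+10·λ' ≈ 1.9722 ∉ [0.4, 1.8) ⇒ out
candidate 4: (m,n)=(-14,-3) → π∥ = -14-3·λ ≈ -23.9083, π⊥ = -14-3·λ' ≈ -13.0917 ∉ [0.4, 1.8) ⇒ out
candidate 5: (m,n)=(3,17) → π∥ = 3+17·λ ≈ 59.1472, π⊥ = 3+17·λ' ≈ -2.1472 ∉ [0.4, 1.8) ⇒ out
candidate 6: (m,n)=(2,-1) → π∥ = 2-1·λ ≈ -1.3028, π⊥ = 2-1·λ' ≈ 2.3028 ∉ [0.4, 1.8) ⇒ out
candidate 7: (m,n)=(1,3) → π∥ = 1+3·λ ≈ 10.9083, π⊥ = 1+3·λ' ≈ 0.0917 ∉ [0.4, 1.8) ⇒ out
candidate 8: (m,n)=(-13,-4) → π∥ = -13-4·λ ≈ -26.2111, π⊥ = -13-4·λ' ≈ -11.7889 ∉ [0.4, 1.8) ⇒ out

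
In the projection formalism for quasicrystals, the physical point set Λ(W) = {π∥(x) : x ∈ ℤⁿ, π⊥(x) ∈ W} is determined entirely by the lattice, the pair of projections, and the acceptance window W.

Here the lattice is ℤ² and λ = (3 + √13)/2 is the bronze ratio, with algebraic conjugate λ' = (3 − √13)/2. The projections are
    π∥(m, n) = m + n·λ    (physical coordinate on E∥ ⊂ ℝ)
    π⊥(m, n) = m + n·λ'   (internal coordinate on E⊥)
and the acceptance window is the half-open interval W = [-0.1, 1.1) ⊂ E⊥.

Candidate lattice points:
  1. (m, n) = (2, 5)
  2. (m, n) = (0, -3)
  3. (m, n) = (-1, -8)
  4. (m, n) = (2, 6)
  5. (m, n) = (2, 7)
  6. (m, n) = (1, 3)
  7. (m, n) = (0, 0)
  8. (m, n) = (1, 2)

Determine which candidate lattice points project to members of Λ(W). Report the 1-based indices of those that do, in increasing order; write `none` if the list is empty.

Compute λ' = (3−√13)/2 = -0.30278, so π⊥(m,n) = m -0.30278·n.
candidate 1: (m,n)=(2,5) → π∥ = 2+5·λ ≈ 18.51388, π⊥ = 2+5·λ' ≈ 0.48612 ∈ [-0.1, 1.1) ⇒ IN Λ
candidate 2: (m,n)=(0,-3) → π∥ = 0-3·λ ≈ -9.90833, π⊥ = 0-3·λ' ≈ 0.90833 ∈ [-0.1, 1.1) ⇒ IN Λ
candidate 3: (m,n)=(-1,-8) → π∥ = -1-8·λ ≈ -27.42221, π⊥ = -1-8·λ' ≈ 1.42221 ∉ [-0.1, 1.1) ⇒ out
candidate 4: (m,n)=(2,6) → π∥ = 2+6·λ ≈ 21.81665, π⊥ = 2+6·λ' ≈ 0.18335 ∈ [-0.1, 1.1) ⇒ IN Λ
candidate 5: (m,n)=(2,7) → π∥ = 2+7·λ ≈ 25.11943, π⊥ = 2+7·λ' ≈ -0.11943 ∉ [-0.1, 1.1) ⇒ out
candidate 6: (m,n)=(1,3) → π∥ = 1+3·λ ≈ 10.90833, π⊥ = 1+3·λ' ≈ 0.09167 ∈ [-0.1, 1.1) ⇒ IN Λ
candidate 7: (m,n)=(0,0) → π∥ = 0+0·λ ≈ 0.00000, π⊥ = 0+0·λ' ≈ 0.00000 ∈ [-0.1, 1.1) ⇒ IN Λ
candidate 8: (m,n)=(1,2) → π∥ = 1+2·λ ≈ 7.60555, π⊥ = 1+2·λ' ≈ 0.39445 ∈ [-0.1, 1.1) ⇒ IN Λ

1, 2, 4, 6, 7, 8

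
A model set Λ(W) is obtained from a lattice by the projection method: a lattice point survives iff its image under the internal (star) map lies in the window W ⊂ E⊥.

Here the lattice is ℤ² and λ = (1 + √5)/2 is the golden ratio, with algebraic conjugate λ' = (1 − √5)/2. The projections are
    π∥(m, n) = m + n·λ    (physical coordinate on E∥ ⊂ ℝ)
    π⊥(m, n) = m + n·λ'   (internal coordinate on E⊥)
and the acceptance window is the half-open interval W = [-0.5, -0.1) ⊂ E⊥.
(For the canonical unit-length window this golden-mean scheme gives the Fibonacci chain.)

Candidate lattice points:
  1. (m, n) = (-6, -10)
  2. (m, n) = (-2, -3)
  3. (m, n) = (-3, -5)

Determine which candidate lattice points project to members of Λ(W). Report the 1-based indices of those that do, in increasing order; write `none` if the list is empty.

2

Compute λ' = (1−√5)/2 = -0.6180, so π⊥(m,n) = m -0.6180·n.
candidate 1: (m,n)=(-6,-10) → π∥ = -6-10·λ ≈ -22.1803, π⊥ = -6-10·λ' ≈ 0.1803 ∉ [-0.5, -0.1) ⇒ out
candidate 2: (m,n)=(-2,-3) → π∥ = -2-3·λ ≈ -6.8541, π⊥ = -2-3·λ' ≈ -0.1459 ∈ [-0.5, -0.1) ⇒ IN Λ
candidate 3: (m,n)=(-3,-5) → π∥ = -3-5·λ ≈ -11.0902, π⊥ = -3-5·λ' ≈ 0.0902 ∉ [-0.5, -0.1) ⇒ out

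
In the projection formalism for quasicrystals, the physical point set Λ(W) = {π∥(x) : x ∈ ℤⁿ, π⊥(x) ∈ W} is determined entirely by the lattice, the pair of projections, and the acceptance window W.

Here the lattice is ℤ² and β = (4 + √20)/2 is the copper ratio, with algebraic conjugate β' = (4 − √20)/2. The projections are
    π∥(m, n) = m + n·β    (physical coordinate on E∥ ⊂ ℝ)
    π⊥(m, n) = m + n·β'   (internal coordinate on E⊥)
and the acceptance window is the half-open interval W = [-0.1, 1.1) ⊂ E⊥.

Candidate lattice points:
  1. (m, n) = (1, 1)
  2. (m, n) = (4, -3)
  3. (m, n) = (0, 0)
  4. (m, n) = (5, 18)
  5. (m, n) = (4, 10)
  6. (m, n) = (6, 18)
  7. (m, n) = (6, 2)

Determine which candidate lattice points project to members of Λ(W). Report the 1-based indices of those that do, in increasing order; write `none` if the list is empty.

1, 3, 4

Compute β' = (4−√20)/2 = -0.236068, so π⊥(m,n) = m -0.236068·n.
[1] lift (1,1): star map gives 0.763932; window check -0.1 ≤ 0.763932 < 1.1 is true → IN Λ
[2] lift (4,-3): star map gives 4.708204; window check -0.1 ≤ 4.708204 < 1.1 is false → out
[3] lift (0,0): star map gives 0.000000; window check -0.1 ≤ 0.000000 < 1.1 is true → IN Λ
[4] lift (5,18): star map gives 0.750776; window check -0.1 ≤ 0.750776 < 1.1 is true → IN Λ
[5] lift (4,10): star map gives 1.639320; window check -0.1 ≤ 1.639320 < 1.1 is false → out
[6] lift (6,18): star map gives 1.750776; window check -0.1 ≤ 1.750776 < 1.1 is false → out
[7] lift (6,2): star map gives 5.527864; window check -0.1 ≤ 5.527864 < 1.1 is false → out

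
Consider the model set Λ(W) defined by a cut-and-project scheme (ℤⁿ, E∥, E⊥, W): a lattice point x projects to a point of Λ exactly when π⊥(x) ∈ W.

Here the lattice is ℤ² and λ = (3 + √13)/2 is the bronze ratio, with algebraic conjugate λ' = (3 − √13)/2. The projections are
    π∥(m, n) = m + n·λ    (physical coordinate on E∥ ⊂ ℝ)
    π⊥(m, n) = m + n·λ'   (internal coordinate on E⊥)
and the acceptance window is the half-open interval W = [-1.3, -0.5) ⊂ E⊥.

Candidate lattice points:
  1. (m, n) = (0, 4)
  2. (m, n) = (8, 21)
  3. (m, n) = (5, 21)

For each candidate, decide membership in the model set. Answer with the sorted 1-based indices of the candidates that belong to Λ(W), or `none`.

1

Numerically λ ≈ 3.30278 and λ' = −1/λ ≈ -0.30278.
[1] lift (0,4): star map gives -1.21110; window check -1.3 ≤ -1.21110 < -0.5 is true → IN Λ
[2] lift (8,21): star map gives 1.64171; window check -1.3 ≤ 1.64171 < -0.5 is false → out
[3] lift (5,21): star map gives -1.35829; window check -1.3 ≤ -1.35829 < -0.5 is false → out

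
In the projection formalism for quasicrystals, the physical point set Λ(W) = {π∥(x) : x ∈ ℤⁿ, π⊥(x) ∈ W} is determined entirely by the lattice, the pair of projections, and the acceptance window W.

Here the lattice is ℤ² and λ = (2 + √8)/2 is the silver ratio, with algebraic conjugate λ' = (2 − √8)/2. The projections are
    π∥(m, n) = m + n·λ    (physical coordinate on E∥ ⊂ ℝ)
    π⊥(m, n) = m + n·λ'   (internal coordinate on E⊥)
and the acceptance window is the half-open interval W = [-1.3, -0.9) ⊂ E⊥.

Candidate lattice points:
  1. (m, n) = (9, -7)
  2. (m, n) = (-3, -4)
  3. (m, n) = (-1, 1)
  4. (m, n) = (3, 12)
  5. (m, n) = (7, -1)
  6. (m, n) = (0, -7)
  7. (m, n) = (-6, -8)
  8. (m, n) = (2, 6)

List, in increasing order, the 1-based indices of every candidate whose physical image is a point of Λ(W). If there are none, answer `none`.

Numerically λ ≈ 2.41421 and λ' = −1/λ ≈ -0.41421.
[1] lift (9,-7): star map gives 11.89949; window check -1.3 ≤ 11.89949 < -0.9 is false → out
[2] lift (-3,-4): star map gives -1.34315; window check -1.3 ≤ -1.34315 < -0.9 is false → out
[3] lift (-1,1): star map gives -1.41421; window check -1.3 ≤ -1.41421 < -0.9 is false → out
[4] lift (3,12): star map gives -1.97056; window check -1.3 ≤ -1.97056 < -0.9 is false → out
[5] lift (7,-1): star map gives 7.41421; window check -1.3 ≤ 7.41421 < -0.9 is false → out
[6] lift (0,-7): star map gives 2.89949; window check -1.3 ≤ 2.89949 < -0.9 is false → out
[7] lift (-6,-8): star map gives -2.68629; window check -1.3 ≤ -2.68629 < -0.9 is false → out
[8] lift (2,6): star map gives -0.48528; window check -1.3 ≤ -0.48528 < -0.9 is false → out

none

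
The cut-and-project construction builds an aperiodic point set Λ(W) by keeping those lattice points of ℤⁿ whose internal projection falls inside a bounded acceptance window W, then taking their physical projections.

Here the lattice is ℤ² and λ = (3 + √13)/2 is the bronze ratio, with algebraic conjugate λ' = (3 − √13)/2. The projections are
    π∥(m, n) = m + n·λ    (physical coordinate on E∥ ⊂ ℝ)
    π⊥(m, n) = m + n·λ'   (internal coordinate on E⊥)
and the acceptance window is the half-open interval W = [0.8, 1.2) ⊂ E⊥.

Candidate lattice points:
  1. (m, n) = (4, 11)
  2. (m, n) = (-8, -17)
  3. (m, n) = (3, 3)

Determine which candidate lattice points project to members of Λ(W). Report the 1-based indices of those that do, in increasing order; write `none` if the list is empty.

none

Compute λ' = (3−√13)/2 = -0.30278, so π⊥(m,n) = m -0.30278·n.
[1] lift (4,11): star map gives 0.66947; window check 0.8 ≤ 0.66947 < 1.2 is false → out
[2] lift (-8,-17): star map gives -2.85281; window check 0.8 ≤ -2.85281 < 1.2 is false → out
[3] lift (3,3): star map gives 2.09167; window check 0.8 ≤ 2.09167 < 1.2 is false → out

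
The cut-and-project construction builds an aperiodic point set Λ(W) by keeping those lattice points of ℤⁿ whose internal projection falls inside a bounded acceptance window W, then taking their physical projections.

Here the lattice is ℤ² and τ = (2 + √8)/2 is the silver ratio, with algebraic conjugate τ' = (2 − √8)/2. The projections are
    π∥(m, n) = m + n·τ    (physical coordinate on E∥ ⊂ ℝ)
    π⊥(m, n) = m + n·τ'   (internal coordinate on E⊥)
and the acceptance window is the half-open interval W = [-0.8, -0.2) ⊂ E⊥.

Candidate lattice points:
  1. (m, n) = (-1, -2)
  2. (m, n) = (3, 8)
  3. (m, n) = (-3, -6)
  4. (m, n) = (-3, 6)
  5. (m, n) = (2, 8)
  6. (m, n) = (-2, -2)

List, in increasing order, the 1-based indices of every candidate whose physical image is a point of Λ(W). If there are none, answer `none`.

Compute τ' = (2−√8)/2 = -0.4142, so π⊥(m,n) = m -0.4142·n.
[1] lift (-1,-2): star map gives -0.1716; window check -0.8 ≤ -0.1716 < -0.2 is false → out
[2] lift (3,8): star map gives -0.3137; window check -0.8 ≤ -0.3137 < -0.2 is true → IN Λ
[3] lift (-3,-6): star map gives -0.5147; window check -0.8 ≤ -0.5147 < -0.2 is true → IN Λ
[4] lift (-3,6): star map gives -5.4853; window check -0.8 ≤ -5.4853 < -0.2 is false → out
[5] lift (2,8): star map gives -1.3137; window check -0.8 ≤ -1.3137 < -0.2 is false → out
[6] lift (-2,-2): star map gives -1.1716; window check -0.8 ≤ -1.1716 < -0.2 is false → out

2, 3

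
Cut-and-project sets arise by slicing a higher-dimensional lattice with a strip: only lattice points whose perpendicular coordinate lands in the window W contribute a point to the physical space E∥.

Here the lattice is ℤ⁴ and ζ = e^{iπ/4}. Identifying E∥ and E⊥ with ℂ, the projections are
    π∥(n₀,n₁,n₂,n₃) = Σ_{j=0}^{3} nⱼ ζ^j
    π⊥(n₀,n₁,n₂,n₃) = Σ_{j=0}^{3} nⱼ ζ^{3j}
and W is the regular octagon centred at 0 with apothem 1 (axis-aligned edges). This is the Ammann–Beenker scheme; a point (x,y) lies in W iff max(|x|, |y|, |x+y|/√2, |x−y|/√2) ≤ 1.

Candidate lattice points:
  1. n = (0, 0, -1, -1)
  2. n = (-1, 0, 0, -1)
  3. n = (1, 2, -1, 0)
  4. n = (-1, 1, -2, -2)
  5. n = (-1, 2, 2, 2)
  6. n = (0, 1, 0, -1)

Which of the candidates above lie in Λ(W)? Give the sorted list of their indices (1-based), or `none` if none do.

1

With ζ = e^{iπ/4} the internal vectors are ζ^0,ζ^3,ζ^6,ζ^9.
#1 (0, 0, -1, -1): internal (-0.707107, 0.292893); octagon support 0.707107 vs apothem 1 → ∈ W
#2 (-1, 0, 0, -1): internal (-1.707107, -0.707107); octagon support 1.707107 vs apothem 1 → ∉ W
#3 (1, 2, -1, 0): internal (-0.414214, 2.414214); octagon support 2.414214 vs apothem 1 → ∉ W
#4 (-1, 1, -2, -2): internal (-3.121320, 1.292893); octagon support 3.121320 vs apothem 1 → ∉ W
#5 (-1, 2, 2, 2): internal (-1.000000, 0.828427); octagon support 1.292893 vs apothem 1 → ∉ W
#6 (0, 1, 0, -1): internal (-1.414214, 0.000000); octagon support 1.414214 vs apothem 1 → ∉ W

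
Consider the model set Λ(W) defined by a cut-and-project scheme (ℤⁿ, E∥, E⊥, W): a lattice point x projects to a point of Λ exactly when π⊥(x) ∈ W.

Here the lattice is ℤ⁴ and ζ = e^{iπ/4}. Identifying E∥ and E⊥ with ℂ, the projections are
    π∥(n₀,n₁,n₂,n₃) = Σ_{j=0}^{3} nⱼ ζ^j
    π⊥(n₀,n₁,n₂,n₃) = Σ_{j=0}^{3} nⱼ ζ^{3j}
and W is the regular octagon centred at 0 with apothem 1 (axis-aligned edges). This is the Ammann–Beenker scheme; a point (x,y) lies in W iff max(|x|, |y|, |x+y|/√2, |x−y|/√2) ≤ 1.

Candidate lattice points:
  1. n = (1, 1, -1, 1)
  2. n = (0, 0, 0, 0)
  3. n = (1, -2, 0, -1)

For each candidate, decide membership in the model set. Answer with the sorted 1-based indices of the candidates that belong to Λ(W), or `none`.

2

Internal map: ζ^{3j} for j=0..3 gives (1,0), (−√2/2,√2/2), (0,−1), (√2/2,√2/2).
candidate 1: n = (1, 1, -1, 1) → π⊥ ≈ (+1.000000, +2.414214); max(|x|,|y|,|x±y|/√2) = 2.414214 > 1 ⇒ ∉ W
candidate 2: n = (0, 0, 0, 0) → π⊥ ≈ (+0.000000, +0.000000); max(|x|,|y|,|x±y|/√2) = 0.000000 ≤ 1 ⇒ ∈ W
candidate 3: n = (1, -2, 0, -1) → π⊥ ≈ (+1.707107, -2.121320); max(|x|,|y|,|x±y|/√2) = 2.707107 > 1 ⇒ ∉ W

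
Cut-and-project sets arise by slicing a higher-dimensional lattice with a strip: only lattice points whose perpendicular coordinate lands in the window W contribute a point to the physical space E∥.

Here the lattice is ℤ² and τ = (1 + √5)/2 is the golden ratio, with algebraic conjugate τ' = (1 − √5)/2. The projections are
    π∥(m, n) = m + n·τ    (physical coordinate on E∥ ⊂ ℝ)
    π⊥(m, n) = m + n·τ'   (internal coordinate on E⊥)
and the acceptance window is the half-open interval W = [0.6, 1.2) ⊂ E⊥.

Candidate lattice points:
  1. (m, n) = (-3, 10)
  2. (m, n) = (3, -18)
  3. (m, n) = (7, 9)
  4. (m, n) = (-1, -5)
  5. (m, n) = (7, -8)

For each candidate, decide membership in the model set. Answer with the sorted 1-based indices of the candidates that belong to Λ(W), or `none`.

none

Compute τ' = (1−√5)/2 = -0.61803, so π⊥(m,n) = m -0.61803·n.
[1] lift (-3,10): star map gives -9.18034; window check 0.6 ≤ -9.18034 < 1.2 is false → out
[2] lift (3,-18): star map gives 14.12461; window check 0.6 ≤ 14.12461 < 1.2 is false → out
[3] lift (7,9): star map gives 1.43769; window check 0.6 ≤ 1.43769 < 1.2 is false → out
[4] lift (-1,-5): star map gives 2.09017; window check 0.6 ≤ 2.09017 < 1.2 is false → out
[5] lift (7,-8): star map gives 11.94427; window check 0.6 ≤ 11.94427 < 1.2 is false → out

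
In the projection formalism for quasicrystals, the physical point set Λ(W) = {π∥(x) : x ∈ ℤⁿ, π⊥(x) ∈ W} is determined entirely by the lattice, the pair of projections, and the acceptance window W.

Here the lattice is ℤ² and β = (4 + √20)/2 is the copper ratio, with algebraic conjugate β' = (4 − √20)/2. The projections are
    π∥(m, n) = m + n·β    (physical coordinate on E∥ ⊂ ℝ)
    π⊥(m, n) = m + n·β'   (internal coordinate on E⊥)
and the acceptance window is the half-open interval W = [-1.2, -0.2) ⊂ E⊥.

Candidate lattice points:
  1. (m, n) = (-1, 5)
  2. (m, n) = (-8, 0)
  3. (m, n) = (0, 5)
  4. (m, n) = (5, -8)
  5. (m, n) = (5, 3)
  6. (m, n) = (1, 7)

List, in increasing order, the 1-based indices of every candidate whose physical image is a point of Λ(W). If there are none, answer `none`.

3, 6

Numerically β ≈ 4.23607 and β' = −1/β ≈ -0.23607.
[1] lift (-1,5): star map gives -2.18034; window check -1.2 ≤ -2.18034 < -0.2 is false → out
[2] lift (-8,0): star map gives -8.00000; window check -1.2 ≤ -8.00000 < -0.2 is false → out
[3] lift (0,5): star map gives -1.18034; window check -1.2 ≤ -1.18034 < -0.2 is true → IN Λ
[4] lift (5,-8): star map gives 6.88854; window check -1.2 ≤ 6.88854 < -0.2 is false → out
[5] lift (5,3): star map gives 4.29180; window check -1.2 ≤ 4.29180 < -0.2 is false → out
[6] lift (1,7): star map gives -0.65248; window check -1.2 ≤ -0.65248 < -0.2 is true → IN Λ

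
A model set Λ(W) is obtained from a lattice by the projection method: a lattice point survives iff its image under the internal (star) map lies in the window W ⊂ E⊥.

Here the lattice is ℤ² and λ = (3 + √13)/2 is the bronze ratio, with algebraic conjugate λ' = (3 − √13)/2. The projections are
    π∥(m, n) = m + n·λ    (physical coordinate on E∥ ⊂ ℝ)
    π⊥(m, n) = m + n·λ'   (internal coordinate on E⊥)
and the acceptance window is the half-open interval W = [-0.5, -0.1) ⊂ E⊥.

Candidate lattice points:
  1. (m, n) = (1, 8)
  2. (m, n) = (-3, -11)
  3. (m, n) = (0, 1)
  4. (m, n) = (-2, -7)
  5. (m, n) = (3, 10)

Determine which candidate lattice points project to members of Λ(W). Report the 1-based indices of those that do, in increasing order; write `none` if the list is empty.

3

Compute λ' = (3−√13)/2 = -0.30278, so π⊥(m,n) = m -0.30278·n.
[1] lift (1,8): star map gives -1.42221; window check -0.5 ≤ -1.42221 < -0.1 is false → out
[2] lift (-3,-11): star map gives 0.33053; window check -0.5 ≤ 0.33053 < -0.1 is false → out
[3] lift (0,1): star map gives -0.30278; window check -0.5 ≤ -0.30278 < -0.1 is true → IN Λ
[4] lift (-2,-7): star map gives 0.11943; window check -0.5 ≤ 0.11943 < -0.1 is false → out
[5] lift (3,10): star map gives -0.02776; window check -0.5 ≤ -0.02776 < -0.1 is false → out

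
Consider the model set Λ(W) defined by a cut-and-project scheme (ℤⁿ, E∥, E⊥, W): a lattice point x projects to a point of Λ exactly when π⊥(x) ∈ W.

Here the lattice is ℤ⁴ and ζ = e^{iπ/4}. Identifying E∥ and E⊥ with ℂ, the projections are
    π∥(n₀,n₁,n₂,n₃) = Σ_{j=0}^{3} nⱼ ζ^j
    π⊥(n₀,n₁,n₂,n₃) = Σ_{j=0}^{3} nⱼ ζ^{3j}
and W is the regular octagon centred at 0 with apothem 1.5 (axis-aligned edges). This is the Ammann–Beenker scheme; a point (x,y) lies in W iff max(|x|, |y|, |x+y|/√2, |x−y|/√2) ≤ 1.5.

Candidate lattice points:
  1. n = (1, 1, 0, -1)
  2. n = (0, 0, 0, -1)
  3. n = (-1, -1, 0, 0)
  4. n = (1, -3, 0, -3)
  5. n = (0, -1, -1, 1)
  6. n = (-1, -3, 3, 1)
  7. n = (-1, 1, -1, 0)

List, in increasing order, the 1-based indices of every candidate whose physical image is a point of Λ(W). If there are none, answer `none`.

Internal map: ζ^{3j} for j=0..3 gives (1,0), (−√2/2,√2/2), (0,−1), (√2/2,√2/2).
#1 (1, 1, 0, -1): internal (-0.4142, 0.0000); octagon support 0.4142 vs apothem 1.5 → ∈ W
#2 (0, 0, 0, -1): internal (-0.7071, -0.7071); octagon support 1.0000 vs apothem 1.5 → ∈ W
#3 (-1, -1, 0, 0): internal (-0.2929, -0.7071); octagon support 0.7071 vs apothem 1.5 → ∈ W
#4 (1, -3, 0, -3): internal (1.0000, -4.2426); octagon support 4.2426 vs apothem 1.5 → ∉ W
#5 (0, -1, -1, 1): internal (1.4142, 1.0000); octagon support 1.7071 vs apothem 1.5 → ∉ W
#6 (-1, -3, 3, 1): internal (1.8284, -4.4142); octagon support 4.4142 vs apothem 1.5 → ∉ W
#7 (-1, 1, -1, 0): internal (-1.7071, 1.7071); octagon support 2.4142 vs apothem 1.5 → ∉ W

1, 2, 3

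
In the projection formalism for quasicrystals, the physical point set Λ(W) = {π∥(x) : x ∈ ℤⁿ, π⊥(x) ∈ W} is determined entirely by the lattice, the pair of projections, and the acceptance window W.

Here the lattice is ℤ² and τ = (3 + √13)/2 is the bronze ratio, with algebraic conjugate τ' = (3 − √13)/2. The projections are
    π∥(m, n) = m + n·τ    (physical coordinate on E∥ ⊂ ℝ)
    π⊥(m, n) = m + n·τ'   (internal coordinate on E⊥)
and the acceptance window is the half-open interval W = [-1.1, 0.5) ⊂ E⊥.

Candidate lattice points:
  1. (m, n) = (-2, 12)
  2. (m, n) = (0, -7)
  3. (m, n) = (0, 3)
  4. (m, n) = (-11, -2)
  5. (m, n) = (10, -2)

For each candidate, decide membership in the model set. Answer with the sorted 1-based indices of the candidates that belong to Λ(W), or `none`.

3

Compute τ' = (3−√13)/2 = -0.3028, so π⊥(m,n) = m -0.3028·n.
[1] lift (-2,12): star map gives -5.6333; window check -1.1 ≤ -5.6333 < 0.5 is false → out
[2] lift (0,-7): star map gives 2.1194; window check -1.1 ≤ 2.1194 < 0.5 is false → out
[3] lift (0,3): star map gives -0.9083; window check -1.1 ≤ -0.9083 < 0.5 is true → IN Λ
[4] lift (-11,-2): star map gives -10.3944; window check -1.1 ≤ -10.3944 < 0.5 is false → out
[5] lift (10,-2): star map gives 10.6056; window check -1.1 ≤ 10.6056 < 0.5 is false → out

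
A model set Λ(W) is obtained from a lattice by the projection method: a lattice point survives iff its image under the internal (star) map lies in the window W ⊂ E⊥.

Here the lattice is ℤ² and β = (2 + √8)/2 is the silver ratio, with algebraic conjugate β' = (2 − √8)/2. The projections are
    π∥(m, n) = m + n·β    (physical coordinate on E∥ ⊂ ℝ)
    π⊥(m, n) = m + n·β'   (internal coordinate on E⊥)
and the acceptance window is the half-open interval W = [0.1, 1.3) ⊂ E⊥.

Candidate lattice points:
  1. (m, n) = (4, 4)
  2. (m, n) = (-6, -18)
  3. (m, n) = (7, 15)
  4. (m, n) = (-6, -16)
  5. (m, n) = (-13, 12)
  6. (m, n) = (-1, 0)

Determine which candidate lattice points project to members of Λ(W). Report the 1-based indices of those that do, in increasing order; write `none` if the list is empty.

β' = (2−√8)/2 ≈ -0.4142.
[1] lift (4,4): star map gives 2.3431; window check 0.1 ≤ 2.3431 < 1.3 is false → out
[2] lift (-6,-18): star map gives 1.4558; window check 0.1 ≤ 1.4558 < 1.3 is false → out
[3] lift (7,15): star map gives 0.7868; window check 0.1 ≤ 0.7868 < 1.3 is true → IN Λ
[4] lift (-6,-16): star map gives 0.6274; window check 0.1 ≤ 0.6274 < 1.3 is true → IN Λ
[5] lift (-13,12): star map gives -17.9706; window check 0.1 ≤ -17.9706 < 1.3 is false → out
[6] lift (-1,0): star map gives -1.0000; window check 0.1 ≤ -1.0000 < 1.3 is false → out

3, 4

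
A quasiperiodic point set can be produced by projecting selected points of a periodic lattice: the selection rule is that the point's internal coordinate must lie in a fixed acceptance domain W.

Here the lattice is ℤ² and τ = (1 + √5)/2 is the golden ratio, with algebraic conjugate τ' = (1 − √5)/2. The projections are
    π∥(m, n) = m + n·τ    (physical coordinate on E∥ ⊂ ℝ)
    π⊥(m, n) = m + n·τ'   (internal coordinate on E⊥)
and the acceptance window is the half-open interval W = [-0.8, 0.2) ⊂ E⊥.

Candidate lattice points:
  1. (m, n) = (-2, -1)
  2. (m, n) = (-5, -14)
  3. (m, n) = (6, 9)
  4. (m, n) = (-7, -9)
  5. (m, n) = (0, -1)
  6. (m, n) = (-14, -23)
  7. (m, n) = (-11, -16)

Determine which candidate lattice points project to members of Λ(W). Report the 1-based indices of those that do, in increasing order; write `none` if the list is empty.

Numerically τ ≈ 1.6180 and τ' = −1/τ ≈ -0.6180.
[1] lift (-2,-1): star map gives -1.3820; window check -0.8 ≤ -1.3820 < 0.2 is false → out
[2] lift (-5,-14): star map gives 3.6525; window check -0.8 ≤ 3.6525 < 0.2 is false → out
[3] lift (6,9): star map gives 0.4377; window check -0.8 ≤ 0.4377 < 0.2 is false → out
[4] lift (-7,-9): star map gives -1.4377; window check -0.8 ≤ -1.4377 < 0.2 is false → out
[5] lift (0,-1): star map gives 0.6180; window check -0.8 ≤ 0.6180 < 0.2 is false → out
[6] lift (-14,-23): star map gives 0.2148; window check -0.8 ≤ 0.2148 < 0.2 is false → out
[7] lift (-11,-16): star map gives -1.1115; window check -0.8 ≤ -1.1115 < 0.2 is false → out

none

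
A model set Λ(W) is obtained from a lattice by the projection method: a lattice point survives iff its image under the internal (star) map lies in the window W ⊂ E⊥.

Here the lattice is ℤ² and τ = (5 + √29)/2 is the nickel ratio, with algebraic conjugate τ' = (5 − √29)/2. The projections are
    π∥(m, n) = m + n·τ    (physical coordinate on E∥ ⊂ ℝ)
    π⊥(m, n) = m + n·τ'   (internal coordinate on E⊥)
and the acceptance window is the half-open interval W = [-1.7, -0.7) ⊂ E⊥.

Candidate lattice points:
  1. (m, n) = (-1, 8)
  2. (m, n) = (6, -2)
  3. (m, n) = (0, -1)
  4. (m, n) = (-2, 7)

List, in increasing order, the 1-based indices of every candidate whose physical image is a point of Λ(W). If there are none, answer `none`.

none

τ' = (5−√29)/2 ≈ -0.192582.
[1] lift (-1,8): star map gives -2.540659; window check -1.7 ≤ -2.540659 < -0.7 is false → out
[2] lift (6,-2): star map gives 6.385165; window check -1.7 ≤ 6.385165 < -0.7 is false → out
[3] lift (0,-1): star map gives 0.192582; window check -1.7 ≤ 0.192582 < -0.7 is false → out
[4] lift (-2,7): star map gives -3.348077; window check -1.7 ≤ -3.348077 < -0.7 is false → out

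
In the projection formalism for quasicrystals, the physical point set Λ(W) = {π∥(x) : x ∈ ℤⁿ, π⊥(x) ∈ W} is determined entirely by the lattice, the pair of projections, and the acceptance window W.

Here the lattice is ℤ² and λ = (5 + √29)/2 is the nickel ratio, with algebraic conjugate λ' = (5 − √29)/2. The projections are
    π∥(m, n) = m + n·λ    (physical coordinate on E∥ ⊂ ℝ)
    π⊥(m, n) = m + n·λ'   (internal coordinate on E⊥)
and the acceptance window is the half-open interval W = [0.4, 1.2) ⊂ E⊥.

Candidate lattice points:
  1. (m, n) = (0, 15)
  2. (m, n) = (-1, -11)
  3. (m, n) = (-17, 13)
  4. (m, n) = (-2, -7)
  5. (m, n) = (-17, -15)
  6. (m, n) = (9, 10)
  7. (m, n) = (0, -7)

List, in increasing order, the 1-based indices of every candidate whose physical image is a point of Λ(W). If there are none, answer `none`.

2

Numerically λ ≈ 5.192582 and λ' = −1/λ ≈ -0.192582.
[1] lift (0,15): star map gives -2.888736; window check 0.4 ≤ -2.888736 < 1.2 is false → out
[2] lift (-1,-11): star map gives 1.118406; window check 0.4 ≤ 1.118406 < 1.2 is true → IN Λ
[3] lift (-17,13): star map gives -19.503571; window check 0.4 ≤ -19.503571 < 1.2 is false → out
[4] lift (-2,-7): star map gives -0.651923; window check 0.4 ≤ -0.651923 < 1.2 is false → out
[5] lift (-17,-15): star map gives -14.111264; window check 0.4 ≤ -14.111264 < 1.2 is false → out
[6] lift (9,10): star map gives 7.074176; window check 0.4 ≤ 7.074176 < 1.2 is false → out
[7] lift (0,-7): star map gives 1.348077; window check 0.4 ≤ 1.348077 < 1.2 is false → out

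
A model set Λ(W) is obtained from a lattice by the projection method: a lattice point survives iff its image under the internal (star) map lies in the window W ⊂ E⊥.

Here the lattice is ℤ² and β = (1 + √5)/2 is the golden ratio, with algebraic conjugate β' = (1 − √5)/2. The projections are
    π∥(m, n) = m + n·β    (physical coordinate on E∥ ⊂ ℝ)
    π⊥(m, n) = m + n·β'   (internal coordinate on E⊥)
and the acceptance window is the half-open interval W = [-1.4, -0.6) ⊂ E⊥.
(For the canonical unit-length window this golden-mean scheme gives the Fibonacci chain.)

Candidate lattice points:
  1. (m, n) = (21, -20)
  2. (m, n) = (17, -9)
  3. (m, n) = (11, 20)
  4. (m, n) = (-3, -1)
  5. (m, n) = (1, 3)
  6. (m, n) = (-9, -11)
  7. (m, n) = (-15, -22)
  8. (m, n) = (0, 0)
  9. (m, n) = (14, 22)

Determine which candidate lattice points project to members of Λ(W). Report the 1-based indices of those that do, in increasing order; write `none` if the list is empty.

3, 5

Compute β' = (1−√5)/2 = -0.61803, so π⊥(m,n) = m -0.61803·n.
#1 (21,-20): internal coord 21 + (-20)·β' = +33.36068; +33.36068 ∉ [-1.4, -0.6) → out
#2 (17,-9): internal coord 17 + (-9)·β' = +22.56231; +22.56231 ∉ [-1.4, -0.6) → out
#3 (11,20): internal coord 11 + (20)·β' = -1.36068; -1.36068 ∈ [-1.4, -0.6) → IN Λ
#4 (-3,-1): internal coord -3 + (-1)·β' = -2.38197; -2.38197 ∉ [-1.4, -0.6) → out
#5 (1,3): internal coord 1 + (3)·β' = -0.85410; -0.85410 ∈ [-1.4, -0.6) → IN Λ
#6 (-9,-11): internal coord -9 + (-11)·β' = -2.20163; -2.20163 ∉ [-1.4, -0.6) → out
#7 (-15,-22): internal coord -15 + (-22)·β' = -1.40325; -1.40325 ∉ [-1.4, -0.6) → out
#8 (0,0): internal coord 0 + (0)·β' = +0.00000; +0.00000 ∉ [-1.4, -0.6) → out
#9 (14,22): internal coord 14 + (22)·β' = +0.40325; +0.40325 ∉ [-1.4, -0.6) → out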